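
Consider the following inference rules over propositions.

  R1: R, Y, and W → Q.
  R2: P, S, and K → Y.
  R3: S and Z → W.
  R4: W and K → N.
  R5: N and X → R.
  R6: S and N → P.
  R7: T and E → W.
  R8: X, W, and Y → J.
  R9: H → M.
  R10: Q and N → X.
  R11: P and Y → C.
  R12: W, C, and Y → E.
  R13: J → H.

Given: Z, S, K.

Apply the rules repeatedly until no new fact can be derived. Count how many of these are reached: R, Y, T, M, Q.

From S and Z, R3 gives W.
W and K hold, so N follows (R4).
S and N hold, so P follows (R6).
P, S, and K hold, so Y follows (R2).
R would need N and X (R5), but X is never established.
Y: reached.
No rule produces T, and it is not given.
M would need H (R9), but H is never established.
Q would need R, Y, and W (R1), but R is never established.
Reached: Y — 1 of the 5.

1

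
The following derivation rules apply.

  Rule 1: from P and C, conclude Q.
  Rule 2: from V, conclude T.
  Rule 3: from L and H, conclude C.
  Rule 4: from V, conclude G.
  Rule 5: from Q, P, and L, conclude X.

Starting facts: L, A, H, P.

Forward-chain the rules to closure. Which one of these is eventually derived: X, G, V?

X

L and H hold, so C follows (Rule 3).
From P and C, Rule 1 gives Q.
From Q, P, and L, Rule 5 gives X.
No rule produces V, and it is not given. G would need V (Rule 4), but V is never established.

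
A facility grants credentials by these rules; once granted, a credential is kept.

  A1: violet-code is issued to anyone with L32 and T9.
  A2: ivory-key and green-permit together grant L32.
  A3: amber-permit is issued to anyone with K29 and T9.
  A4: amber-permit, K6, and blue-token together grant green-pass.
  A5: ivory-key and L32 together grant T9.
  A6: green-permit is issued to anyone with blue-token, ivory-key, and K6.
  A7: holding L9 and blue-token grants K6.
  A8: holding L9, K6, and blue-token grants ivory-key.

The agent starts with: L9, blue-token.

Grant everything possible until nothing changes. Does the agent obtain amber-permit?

amber-permit would need K29 and T9 (A3), but K29 is never granted.

No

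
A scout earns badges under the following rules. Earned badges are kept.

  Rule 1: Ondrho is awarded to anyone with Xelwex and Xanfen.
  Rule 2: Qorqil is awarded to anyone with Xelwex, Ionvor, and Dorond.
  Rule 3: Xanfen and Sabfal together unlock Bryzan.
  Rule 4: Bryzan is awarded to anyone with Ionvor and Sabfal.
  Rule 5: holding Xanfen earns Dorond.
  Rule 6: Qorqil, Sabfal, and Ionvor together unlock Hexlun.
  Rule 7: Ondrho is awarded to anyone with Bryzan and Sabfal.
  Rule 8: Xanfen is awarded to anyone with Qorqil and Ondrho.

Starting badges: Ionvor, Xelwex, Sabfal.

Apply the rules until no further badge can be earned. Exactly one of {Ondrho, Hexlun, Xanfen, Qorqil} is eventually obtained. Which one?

With Ionvor and Sabfal, Bryzan is earned (Rule 4).
With Bryzan and Sabfal, Ondrho is earned (Rule 7).
Xanfen would need Qorqil and Ondrho (Rule 8), but Qorqil is never earned. Qorqil would need Xelwex, Ionvor, and Dorond (Rule 2), but Dorond is never earned. Hexlun would need Qorqil, Sabfal, and Ionvor (Rule 6), but Qorqil is never earned.

Ondrho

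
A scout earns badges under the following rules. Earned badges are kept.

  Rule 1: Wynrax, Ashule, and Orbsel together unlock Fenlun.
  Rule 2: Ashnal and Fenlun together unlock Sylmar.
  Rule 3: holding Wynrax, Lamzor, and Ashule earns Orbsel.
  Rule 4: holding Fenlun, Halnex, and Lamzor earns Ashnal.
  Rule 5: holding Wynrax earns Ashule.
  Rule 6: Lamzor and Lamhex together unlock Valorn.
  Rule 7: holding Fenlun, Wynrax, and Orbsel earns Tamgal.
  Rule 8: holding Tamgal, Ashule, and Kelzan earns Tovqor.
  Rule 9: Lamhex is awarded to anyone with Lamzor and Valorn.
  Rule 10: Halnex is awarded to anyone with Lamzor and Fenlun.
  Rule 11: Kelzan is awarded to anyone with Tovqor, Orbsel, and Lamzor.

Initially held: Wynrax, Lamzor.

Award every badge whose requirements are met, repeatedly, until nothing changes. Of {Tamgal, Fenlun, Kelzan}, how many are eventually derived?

With Wynrax, Ashule is earned (Rule 5).
With Wynrax, Lamzor, and Ashule, Orbsel is earned (Rule 3).
With Wynrax, Ashule, and Orbsel, Fenlun is earned (Rule 1).
With Fenlun, Wynrax, and Orbsel, Tamgal is earned (Rule 7).
Tamgal: reached.
Fenlun: reached.
Kelzan would need Tovqor, Orbsel, and Lamzor (Rule 11), but Tovqor is never earned.
Reached: Tamgal and Fenlun — 2 of the 3.

2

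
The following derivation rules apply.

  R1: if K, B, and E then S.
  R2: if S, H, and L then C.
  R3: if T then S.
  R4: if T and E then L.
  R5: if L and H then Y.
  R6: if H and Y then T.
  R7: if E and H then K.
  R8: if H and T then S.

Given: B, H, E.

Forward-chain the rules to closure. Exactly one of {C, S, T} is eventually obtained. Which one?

S

From E and H, R7 gives K.
From K, B, and E, R1 gives S.
C would need S, H, and L (R2), but L is never established. T would need H and Y (R6), but Y is never established.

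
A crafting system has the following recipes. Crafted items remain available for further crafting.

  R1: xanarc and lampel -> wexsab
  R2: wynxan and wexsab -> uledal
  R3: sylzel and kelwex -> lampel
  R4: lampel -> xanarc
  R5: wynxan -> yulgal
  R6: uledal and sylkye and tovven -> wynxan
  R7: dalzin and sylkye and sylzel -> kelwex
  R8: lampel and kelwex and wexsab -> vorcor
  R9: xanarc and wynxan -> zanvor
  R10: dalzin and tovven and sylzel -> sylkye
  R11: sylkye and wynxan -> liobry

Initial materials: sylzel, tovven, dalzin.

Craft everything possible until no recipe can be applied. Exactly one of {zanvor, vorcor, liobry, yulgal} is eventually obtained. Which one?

vorcor

dalzin and tovven and sylzel -> sylkye (R10).
Using R7, dalzin, sylkye, and sylzel make kelwex.
sylzel and kelwex -> lampel (R3).
Using R4, lampel makes xanarc.
Using R1, xanarc and lampel make wexsab.
lampel and kelwex and wexsab -> vorcor (R8).
zanvor would need xanarc and wynxan (R9), but wynxan is never obtained. yulgal would need wynxan (R5), but wynxan is never obtained. liobry would need sylkye and wynxan (R11), but wynxan is never obtained.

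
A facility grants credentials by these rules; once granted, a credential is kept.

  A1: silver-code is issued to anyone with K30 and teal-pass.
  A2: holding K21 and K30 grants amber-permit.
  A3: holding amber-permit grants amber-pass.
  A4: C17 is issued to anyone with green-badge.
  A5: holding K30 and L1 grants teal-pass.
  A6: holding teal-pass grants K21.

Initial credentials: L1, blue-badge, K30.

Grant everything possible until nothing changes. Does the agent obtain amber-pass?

Yes

Holding K30 and L1 grants teal-pass (A5).
Holding teal-pass grants K21 (A6).
Holding K21 and K30 grants amber-permit (A2).
Holding amber-permit grants amber-pass (A3).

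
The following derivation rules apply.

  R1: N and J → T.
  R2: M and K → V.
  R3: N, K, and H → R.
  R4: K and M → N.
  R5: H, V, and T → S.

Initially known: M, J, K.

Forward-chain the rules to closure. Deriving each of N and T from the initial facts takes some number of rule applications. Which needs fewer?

N: From K and M, R4 gives N. [1 rule application]
T: From K and M, R4 gives N. N and J hold, so T follows (R1). [2 rule applications]
N needs fewer.

N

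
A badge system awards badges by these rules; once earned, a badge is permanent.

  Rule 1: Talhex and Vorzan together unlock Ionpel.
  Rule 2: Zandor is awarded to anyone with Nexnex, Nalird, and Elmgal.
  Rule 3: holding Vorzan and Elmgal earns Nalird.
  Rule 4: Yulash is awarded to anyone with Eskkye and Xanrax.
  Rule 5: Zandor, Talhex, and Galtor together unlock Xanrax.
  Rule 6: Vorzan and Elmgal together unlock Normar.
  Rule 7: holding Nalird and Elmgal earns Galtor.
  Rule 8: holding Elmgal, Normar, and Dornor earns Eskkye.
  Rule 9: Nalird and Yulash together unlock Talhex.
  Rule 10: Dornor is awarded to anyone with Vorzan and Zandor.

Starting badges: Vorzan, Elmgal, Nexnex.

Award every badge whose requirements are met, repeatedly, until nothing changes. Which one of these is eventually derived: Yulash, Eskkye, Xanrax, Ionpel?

With Vorzan and Elmgal, Nalird is earned (Rule 3).
With Vorzan and Elmgal, Normar is earned (Rule 6).
With Nexnex, Nalird, and Elmgal, Zandor is earned (Rule 2).
With Vorzan and Zandor, Dornor is earned (Rule 10).
With Elmgal, Normar, and Dornor, Eskkye is earned (Rule 8).
Xanrax would need Zandor, Talhex, and Galtor (Rule 5), but Talhex is never earned. Yulash would need Eskkye and Xanrax (Rule 4), but Xanrax is never earned. Ionpel would need Talhex and Vorzan (Rule 1), but Talhex is never earned.

Eskkye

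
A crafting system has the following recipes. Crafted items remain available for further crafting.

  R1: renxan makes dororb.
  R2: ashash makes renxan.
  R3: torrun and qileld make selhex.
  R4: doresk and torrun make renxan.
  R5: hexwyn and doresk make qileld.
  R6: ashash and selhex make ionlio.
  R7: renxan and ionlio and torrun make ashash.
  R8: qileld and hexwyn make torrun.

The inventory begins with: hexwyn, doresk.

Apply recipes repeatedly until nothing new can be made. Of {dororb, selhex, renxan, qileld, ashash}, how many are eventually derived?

4

Using R5, hexwyn and doresk make qileld.
Using R8, qileld and hexwyn make torrun.
Using R4, doresk and torrun make renxan.
torrun and qileld → selhex (R3).
Using R1, renxan makes dororb.
dororb: reached.
selhex: reached.
renxan: reached.
qileld: reached.
ashash would need renxan, ionlio, and torrun (R7), but ionlio is never obtained.
Reached: dororb, selhex, renxan, and qileld — 4 of the 5.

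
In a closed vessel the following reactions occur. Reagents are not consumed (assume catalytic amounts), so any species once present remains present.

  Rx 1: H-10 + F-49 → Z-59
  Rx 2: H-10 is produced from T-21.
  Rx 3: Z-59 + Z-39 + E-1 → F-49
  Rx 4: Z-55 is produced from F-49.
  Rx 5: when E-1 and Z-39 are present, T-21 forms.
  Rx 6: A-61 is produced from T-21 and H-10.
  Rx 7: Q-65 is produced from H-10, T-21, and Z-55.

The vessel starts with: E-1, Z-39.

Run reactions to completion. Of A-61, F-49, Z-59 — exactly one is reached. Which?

E-1 and Z-39 present → T-21 forms (Rx 5).
T-21 present → H-10 forms (Rx 2).
T-21 and H-10 present → A-61 forms (Rx 6).
F-49 would need Z-59, Z-39, and E-1 (Rx 3), but Z-59 never forms. Z-59 would need H-10 and F-49 (Rx 1), but F-49 never forms.

A-61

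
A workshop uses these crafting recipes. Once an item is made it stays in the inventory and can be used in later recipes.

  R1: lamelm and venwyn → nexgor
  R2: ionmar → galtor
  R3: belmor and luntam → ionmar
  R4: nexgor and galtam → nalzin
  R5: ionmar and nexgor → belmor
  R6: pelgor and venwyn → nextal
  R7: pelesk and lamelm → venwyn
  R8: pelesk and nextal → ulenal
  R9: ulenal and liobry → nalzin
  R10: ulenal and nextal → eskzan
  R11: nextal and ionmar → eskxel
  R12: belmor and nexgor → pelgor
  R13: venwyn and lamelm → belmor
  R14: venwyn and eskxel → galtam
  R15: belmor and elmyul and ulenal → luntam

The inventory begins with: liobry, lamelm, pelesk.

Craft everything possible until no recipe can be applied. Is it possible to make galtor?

galtor would need ionmar (R2), but ionmar is never obtained.

No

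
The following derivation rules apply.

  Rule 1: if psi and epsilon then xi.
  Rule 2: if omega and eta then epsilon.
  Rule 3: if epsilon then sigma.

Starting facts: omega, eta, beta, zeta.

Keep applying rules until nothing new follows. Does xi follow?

xi would need psi and epsilon (Rule 1), but psi is never established.

No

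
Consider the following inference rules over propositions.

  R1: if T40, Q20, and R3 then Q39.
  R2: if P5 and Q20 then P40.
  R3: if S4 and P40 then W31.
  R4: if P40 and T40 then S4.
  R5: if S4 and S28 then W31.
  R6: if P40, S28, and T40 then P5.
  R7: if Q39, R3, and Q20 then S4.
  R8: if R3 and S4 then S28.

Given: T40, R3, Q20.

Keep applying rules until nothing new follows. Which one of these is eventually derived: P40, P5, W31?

W31

From T40, Q20, and R3, R1 gives Q39.
From Q39, R3, and Q20, R7 gives S4.
R3 and S4 hold, so S28 follows (R8).
S4 and S28 hold, so W31 follows (R5).
P40 would need P5 and Q20 (R2), but P5 is never established. P5 would need P40, S28, and T40 (R6), but P40 is never established.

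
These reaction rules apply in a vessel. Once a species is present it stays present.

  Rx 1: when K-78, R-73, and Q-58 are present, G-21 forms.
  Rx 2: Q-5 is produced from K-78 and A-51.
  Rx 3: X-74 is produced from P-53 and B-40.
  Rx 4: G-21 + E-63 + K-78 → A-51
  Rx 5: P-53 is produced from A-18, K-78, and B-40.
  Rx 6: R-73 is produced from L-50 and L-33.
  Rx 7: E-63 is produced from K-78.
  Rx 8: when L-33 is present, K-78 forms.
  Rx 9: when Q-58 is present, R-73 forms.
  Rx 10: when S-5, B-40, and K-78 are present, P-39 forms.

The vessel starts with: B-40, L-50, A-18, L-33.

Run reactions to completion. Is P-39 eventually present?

No

P-39 would need S-5, B-40, and K-78 (Rx 10), but S-5 never forms.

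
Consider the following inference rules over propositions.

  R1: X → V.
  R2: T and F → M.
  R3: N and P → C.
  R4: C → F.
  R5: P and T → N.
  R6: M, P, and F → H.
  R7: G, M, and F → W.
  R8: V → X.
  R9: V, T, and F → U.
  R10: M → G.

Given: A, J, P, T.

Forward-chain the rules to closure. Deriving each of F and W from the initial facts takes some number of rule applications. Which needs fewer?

F: From P and T, R5 gives N. N and P hold, so C follows (R3). C holds, so F follows (R4). [3 rule applications]
W: From P and T, R5 gives N. N and P hold, so C follows (R3). From C, R4 gives F. T and F hold, so M follows (R2). From M, R10 gives G. G, M, and F hold, so W follows (R7). [6 rule applications]
F needs fewer.

F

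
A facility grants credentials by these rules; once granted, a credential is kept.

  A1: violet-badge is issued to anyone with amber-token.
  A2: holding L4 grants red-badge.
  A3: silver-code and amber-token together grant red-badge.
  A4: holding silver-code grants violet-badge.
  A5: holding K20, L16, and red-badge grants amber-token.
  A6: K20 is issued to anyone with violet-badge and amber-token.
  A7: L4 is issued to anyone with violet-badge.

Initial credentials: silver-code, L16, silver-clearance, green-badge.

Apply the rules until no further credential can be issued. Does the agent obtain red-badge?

Holding silver-code grants violet-badge (A4).
Holding violet-badge grants L4 (A7).
Holding L4 grants red-badge (A2).

Yes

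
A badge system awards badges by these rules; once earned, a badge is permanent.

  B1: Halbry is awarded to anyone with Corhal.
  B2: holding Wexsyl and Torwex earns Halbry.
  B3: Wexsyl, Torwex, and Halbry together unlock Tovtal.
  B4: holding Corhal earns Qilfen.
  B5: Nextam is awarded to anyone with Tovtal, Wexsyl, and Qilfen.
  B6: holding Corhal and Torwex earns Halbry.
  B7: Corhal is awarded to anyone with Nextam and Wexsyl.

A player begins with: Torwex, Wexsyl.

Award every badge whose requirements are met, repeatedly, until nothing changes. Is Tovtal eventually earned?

Yes

With Wexsyl and Torwex, Halbry is earned (B2).
With Wexsyl, Torwex, and Halbry, Tovtal is earned (B3).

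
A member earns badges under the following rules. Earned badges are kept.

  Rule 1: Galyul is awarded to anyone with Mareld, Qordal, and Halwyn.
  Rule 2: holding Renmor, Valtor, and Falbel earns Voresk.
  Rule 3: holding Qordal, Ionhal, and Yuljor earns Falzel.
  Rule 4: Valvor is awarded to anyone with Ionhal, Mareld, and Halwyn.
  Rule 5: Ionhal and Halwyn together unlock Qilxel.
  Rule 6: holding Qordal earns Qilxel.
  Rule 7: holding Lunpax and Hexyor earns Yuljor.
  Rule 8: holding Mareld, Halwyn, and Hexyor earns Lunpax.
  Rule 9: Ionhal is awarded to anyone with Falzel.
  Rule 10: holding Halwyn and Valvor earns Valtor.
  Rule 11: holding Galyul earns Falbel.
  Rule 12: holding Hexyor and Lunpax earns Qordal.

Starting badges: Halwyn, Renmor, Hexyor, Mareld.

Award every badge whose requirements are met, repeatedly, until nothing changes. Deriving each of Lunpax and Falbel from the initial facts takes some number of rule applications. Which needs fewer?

Lunpax: With Mareld, Halwyn, and Hexyor, Lunpax is earned (Rule 8). [1 rule application]
Falbel: With Mareld, Halwyn, and Hexyor, Lunpax is earned (Rule 8). With Hexyor and Lunpax, Qordal is earned (Rule 12). With Mareld, Qordal, and Halwyn, Galyul is earned (Rule 1). With Galyul, Falbel is earned (Rule 11). [4 rule applications]
Lunpax needs fewer.

Lunpax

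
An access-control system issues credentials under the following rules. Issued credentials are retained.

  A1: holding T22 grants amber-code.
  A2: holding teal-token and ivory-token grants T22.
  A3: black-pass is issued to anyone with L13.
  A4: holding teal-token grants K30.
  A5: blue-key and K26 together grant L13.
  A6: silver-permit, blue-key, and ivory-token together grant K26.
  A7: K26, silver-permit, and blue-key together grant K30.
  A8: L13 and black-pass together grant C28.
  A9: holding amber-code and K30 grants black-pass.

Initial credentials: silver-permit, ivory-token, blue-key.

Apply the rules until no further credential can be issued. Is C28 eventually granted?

Holding silver-permit, blue-key, and ivory-token grants K26 (A6).
Holding blue-key and K26 grants L13 (A5).
Holding L13 grants black-pass (A3).
Holding L13 and black-pass grants C28 (A8).

Yes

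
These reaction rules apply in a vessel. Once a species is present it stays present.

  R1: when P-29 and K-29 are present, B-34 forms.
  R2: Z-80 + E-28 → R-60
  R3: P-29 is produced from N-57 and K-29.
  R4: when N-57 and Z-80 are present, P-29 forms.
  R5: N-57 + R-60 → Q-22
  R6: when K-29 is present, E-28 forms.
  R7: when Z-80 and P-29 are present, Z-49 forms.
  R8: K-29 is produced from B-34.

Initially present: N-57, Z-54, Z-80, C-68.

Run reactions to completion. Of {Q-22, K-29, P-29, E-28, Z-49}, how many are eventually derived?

2

N-57 and Z-80 present → P-29 forms (R4).
Z-80 and P-29 present → Z-49 forms (R7).
Q-22 would need N-57 and R-60 (R5), but R-60 never forms.
K-29 would need B-34 (R8), but B-34 never forms.
P-29: reached.
E-28 would need K-29 (R6), but K-29 never forms.
Z-49: reached.
Reached: P-29 and Z-49 — 2 of the 5.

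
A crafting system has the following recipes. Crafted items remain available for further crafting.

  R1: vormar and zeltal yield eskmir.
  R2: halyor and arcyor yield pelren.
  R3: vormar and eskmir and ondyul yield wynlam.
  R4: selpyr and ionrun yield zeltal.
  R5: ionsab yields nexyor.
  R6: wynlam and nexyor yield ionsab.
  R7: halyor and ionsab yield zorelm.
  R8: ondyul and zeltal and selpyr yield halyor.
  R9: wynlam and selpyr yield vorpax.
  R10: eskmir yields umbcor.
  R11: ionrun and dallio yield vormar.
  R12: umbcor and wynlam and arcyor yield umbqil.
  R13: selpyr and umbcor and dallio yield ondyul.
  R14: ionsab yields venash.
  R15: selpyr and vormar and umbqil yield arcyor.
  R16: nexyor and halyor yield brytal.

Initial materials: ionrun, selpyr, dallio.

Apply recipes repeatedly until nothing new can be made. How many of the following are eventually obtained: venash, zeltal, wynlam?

2

selpyr and ionrun → zeltal (R4).
ionrun and dallio → vormar (R11).
Using R1, vormar and zeltal make eskmir.
eskmir → umbcor (R10).
selpyr and umbcor and dallio → ondyul (R13).
vormar and eskmir and ondyul → wynlam (R3).
venash would need ionsab (R14), but ionsab is never obtained.
zeltal: reached.
wynlam: reached.
Reached: zeltal and wynlam — 2 of the 3.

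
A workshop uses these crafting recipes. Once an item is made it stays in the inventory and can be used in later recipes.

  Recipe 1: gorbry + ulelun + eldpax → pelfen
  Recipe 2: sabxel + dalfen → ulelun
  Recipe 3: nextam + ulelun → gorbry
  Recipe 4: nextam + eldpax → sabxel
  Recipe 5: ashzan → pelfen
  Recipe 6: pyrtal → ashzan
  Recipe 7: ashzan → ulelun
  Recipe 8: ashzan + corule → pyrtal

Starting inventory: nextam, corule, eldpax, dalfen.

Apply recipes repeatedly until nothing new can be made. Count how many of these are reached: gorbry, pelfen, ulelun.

3

Using Recipe 4, nextam and eldpax make sabxel.
Using Recipe 2, sabxel and dalfen make ulelun.
nextam + ulelun → gorbry (Recipe 3).
Using Recipe 1, gorbry, ulelun, and eldpax make pelfen.
gorbry: reached.
pelfen: reached.
ulelun: reached.
All 3 are reached.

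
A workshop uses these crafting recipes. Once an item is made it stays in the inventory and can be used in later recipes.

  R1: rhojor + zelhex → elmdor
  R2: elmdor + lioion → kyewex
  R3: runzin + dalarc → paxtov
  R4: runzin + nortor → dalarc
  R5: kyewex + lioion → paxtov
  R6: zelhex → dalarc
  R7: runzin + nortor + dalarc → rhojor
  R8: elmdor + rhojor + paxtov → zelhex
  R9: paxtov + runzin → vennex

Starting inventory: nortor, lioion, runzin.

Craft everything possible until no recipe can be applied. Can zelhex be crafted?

zelhex would need elmdor, rhojor, and paxtov (R8), but elmdor is never obtained.

No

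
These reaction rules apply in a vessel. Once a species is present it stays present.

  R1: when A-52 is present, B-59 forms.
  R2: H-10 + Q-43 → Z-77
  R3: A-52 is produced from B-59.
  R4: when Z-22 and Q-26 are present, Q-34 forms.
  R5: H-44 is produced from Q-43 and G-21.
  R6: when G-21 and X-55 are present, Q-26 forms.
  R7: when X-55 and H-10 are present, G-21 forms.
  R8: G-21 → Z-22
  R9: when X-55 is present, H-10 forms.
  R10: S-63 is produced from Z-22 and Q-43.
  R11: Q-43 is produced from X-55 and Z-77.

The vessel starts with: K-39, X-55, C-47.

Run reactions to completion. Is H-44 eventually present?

H-44 would need Q-43 and G-21 (R5), but Q-43 never forms.

No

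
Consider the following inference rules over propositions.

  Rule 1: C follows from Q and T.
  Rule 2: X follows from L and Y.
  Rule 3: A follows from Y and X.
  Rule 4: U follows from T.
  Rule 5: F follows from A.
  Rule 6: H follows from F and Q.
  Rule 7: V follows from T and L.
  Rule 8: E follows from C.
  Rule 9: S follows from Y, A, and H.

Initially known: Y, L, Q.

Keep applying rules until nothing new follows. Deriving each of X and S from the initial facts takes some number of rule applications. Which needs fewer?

X

X: From L and Y, Rule 2 gives X. [1 rule application]
S: From L and Y, Rule 2 gives X. From Y and X, Rule 3 gives A. From A, Rule 5 gives F. From F and Q, Rule 6 gives H. From Y, A, and H, Rule 9 gives S. [5 rule applications]
X needs fewer.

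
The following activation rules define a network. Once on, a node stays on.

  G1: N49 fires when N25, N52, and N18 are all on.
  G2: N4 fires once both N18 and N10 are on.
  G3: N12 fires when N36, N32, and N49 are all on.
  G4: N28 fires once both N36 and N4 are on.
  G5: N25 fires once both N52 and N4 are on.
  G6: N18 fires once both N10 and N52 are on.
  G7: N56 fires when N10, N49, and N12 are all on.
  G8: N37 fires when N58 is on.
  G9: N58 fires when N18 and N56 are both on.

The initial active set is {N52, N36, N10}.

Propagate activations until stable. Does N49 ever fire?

G6: N10 and N52 on → N18 on.
N18 and N10 are on, so N4 fires (G2).
G5: N52 and N4 on → N25 on.
N25, N52, and N18 are on, so N49 fires (G1).

Yes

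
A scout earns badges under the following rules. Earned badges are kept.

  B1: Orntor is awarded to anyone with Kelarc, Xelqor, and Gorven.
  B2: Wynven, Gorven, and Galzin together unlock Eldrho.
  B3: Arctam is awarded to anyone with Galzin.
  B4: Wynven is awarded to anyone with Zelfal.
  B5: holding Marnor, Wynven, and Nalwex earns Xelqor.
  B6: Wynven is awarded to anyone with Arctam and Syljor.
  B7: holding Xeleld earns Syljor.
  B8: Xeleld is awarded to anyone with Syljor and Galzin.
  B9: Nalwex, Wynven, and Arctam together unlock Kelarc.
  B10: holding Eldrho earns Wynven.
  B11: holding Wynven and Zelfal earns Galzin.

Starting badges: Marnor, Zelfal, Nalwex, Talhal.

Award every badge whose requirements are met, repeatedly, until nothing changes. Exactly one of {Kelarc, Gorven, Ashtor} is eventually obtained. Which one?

Kelarc

With Zelfal, Wynven is earned (B4).
With Wynven and Zelfal, Galzin is earned (B11).
With Galzin, Arctam is earned (B3).
With Nalwex, Wynven, and Arctam, Kelarc is earned (B9).
No rule produces Ashtor, and it is not given. No rule produces Gorven, and it is not given.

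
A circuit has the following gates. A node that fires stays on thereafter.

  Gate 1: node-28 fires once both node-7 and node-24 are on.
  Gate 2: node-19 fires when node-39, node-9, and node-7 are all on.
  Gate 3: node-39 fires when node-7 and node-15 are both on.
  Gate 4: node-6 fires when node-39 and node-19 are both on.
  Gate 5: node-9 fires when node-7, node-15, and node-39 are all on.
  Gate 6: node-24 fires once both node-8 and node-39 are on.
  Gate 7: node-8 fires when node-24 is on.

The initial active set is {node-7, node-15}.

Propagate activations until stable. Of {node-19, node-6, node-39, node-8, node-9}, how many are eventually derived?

Gate 3: node-7 and node-15 on → node-39 on.
node-7, node-15, and node-39 are on, so node-9 fires (Gate 5).
node-39, node-9, and node-7 are on, so node-19 fires (Gate 2).
Gate 4: node-39 and node-19 on → node-6 on.
node-19: reached.
node-6: reached.
node-39: reached.
node-8 would need node-24 (Gate 7), but node-24 never turns on.
node-9: reached.
Reached: node-19, node-6, node-39, and node-9 — 4 of the 5.

4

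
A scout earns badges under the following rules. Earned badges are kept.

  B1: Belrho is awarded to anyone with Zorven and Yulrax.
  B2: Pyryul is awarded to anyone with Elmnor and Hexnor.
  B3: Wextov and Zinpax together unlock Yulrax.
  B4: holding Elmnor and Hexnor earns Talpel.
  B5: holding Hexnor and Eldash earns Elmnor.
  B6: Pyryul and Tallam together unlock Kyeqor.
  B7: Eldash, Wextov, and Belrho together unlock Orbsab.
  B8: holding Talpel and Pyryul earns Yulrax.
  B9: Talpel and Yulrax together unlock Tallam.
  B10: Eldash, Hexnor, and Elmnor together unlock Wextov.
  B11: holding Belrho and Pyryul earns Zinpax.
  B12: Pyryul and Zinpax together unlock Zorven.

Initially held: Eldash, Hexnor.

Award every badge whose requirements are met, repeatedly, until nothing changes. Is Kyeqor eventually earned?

With Hexnor and Eldash, Elmnor is earned (B5).
With Elmnor and Hexnor, Talpel is earned (B4).
With Elmnor and Hexnor, Pyryul is earned (B2).
With Talpel and Pyryul, Yulrax is earned (B8).
With Talpel and Yulrax, Tallam is earned (B9).
With Pyryul and Tallam, Kyeqor is earned (B6).

Yes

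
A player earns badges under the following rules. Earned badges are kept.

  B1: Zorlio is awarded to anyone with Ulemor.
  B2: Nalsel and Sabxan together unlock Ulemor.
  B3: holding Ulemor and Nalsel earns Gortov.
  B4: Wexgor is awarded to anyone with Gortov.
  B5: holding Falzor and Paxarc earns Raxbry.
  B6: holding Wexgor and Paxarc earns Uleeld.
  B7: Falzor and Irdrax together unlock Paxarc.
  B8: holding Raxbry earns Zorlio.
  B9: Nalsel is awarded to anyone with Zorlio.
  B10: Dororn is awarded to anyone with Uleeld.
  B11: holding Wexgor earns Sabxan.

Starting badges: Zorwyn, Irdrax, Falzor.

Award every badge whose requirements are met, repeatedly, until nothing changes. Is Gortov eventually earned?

No

Gortov would need Ulemor and Nalsel (B3), but Ulemor is never earned.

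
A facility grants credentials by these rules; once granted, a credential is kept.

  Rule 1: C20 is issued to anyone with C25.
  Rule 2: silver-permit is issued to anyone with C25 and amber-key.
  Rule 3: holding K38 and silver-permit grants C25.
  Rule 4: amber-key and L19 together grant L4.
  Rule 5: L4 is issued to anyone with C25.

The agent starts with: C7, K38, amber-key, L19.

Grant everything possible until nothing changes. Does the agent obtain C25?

No

C25 would need K38 and silver-permit (Rule 3), but silver-permit is never granted.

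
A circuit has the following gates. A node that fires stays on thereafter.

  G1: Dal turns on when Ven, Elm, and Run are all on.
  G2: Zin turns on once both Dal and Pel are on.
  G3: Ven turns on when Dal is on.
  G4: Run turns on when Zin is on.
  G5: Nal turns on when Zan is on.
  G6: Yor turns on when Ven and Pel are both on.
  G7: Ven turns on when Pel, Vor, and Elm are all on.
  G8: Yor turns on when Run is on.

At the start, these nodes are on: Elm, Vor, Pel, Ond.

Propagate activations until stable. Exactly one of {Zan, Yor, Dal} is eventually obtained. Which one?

Yor

Pel, Vor, and Elm are on, so Ven turns on (G7).
Ven and Pel are on, so Yor turns on (G6).
No rule produces Zan, and it is not given. Dal would need Ven, Elm, and Run (G1), but Run never turns on.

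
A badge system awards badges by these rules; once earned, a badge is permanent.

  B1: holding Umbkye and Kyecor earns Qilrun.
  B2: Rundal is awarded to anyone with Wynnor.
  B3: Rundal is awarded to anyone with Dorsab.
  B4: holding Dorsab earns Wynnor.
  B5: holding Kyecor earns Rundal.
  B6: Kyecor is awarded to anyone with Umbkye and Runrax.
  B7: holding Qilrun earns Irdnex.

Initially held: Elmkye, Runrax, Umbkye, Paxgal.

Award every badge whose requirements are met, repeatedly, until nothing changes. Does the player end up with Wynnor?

No

Wynnor would need Dorsab (B4), but Dorsab is never earned.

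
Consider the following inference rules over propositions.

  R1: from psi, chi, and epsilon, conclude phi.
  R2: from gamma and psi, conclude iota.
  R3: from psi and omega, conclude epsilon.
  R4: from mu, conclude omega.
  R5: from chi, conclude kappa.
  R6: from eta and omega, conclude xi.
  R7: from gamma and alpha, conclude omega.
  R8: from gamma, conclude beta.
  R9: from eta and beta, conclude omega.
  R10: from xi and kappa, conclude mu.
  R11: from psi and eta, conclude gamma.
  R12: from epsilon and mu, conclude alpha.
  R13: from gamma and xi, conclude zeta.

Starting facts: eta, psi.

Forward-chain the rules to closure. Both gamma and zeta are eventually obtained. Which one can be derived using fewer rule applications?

gamma: psi and eta hold, so gamma follows (R11). [1 rule application]
zeta: psi and eta hold, so gamma follows (R11). From gamma, R8 gives beta. eta and beta hold, so omega follows (R9). From eta and omega, R6 gives xi. From gamma and xi, R13 gives zeta. [5 rule applications]
gamma needs fewer.

gamma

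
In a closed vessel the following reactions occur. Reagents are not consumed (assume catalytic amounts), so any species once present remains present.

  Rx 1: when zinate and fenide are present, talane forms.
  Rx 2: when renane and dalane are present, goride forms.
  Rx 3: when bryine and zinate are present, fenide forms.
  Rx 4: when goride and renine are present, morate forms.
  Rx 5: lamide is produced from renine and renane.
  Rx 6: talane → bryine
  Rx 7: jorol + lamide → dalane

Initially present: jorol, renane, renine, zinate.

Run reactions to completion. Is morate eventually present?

Yes

renine and renane present → lamide forms (Rx 5).
jorol and lamide present → dalane forms (Rx 7).
renane and dalane present → goride forms (Rx 2).
goride and renine present → morate forms (Rx 4).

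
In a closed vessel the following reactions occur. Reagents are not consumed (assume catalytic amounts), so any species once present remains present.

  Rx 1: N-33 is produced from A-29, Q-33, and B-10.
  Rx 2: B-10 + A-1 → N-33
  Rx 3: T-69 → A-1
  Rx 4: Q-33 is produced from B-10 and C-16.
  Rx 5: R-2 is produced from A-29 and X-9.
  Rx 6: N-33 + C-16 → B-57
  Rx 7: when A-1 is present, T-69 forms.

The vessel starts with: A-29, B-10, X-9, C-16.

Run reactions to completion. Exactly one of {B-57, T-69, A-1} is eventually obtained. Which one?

B-10 and C-16 present → Q-33 forms (Rx 4).
A-29, Q-33, and B-10 present → N-33 forms (Rx 1).
N-33 and C-16 present → B-57 forms (Rx 6).
A-1 would need T-69 (Rx 3), but T-69 never forms. T-69 would need A-1 (Rx 7), but A-1 never forms.

B-57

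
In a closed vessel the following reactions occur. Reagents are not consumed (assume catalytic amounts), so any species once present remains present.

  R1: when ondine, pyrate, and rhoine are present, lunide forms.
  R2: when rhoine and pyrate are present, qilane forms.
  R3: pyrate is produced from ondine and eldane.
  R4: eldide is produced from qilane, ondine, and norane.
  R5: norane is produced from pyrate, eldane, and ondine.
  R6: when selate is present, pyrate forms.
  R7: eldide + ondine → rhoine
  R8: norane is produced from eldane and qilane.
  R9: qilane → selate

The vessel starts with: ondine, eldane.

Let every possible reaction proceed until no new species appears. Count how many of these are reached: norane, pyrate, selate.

2

ondine and eldane present → pyrate forms (R3).
pyrate, eldane, and ondine present → norane forms (R5).
norane: reached.
pyrate: reached.
selate would need qilane (R9), but qilane never forms.
Reached: norane and pyrate — 2 of the 3.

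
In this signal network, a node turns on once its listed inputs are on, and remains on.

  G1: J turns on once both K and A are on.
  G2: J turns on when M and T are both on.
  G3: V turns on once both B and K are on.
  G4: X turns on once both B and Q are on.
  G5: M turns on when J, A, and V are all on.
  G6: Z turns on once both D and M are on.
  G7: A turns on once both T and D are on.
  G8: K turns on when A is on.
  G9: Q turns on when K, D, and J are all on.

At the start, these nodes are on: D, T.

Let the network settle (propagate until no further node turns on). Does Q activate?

G7: T and D on → A on.
A is on, so K turns on (G8).
K and A are on, so J turns on (G1).
K, D, and J are on, so Q turns on (G9).

Yes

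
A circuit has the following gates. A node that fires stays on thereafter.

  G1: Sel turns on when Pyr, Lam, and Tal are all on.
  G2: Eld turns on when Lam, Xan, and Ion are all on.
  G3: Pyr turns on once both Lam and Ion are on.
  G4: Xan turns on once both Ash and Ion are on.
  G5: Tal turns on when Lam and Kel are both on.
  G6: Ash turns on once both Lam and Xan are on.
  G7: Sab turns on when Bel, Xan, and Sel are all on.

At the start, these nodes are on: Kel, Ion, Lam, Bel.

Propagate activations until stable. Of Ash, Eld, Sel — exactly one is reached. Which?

Sel

G3: Lam and Ion on → Pyr on.
G5: Lam and Kel on → Tal on.
Pyr, Lam, and Tal are on, so Sel turns on (G1).
Ash would need Lam and Xan (G6), but Xan never turns on. Eld would need Lam, Xan, and Ion (G2), but Xan never turns on.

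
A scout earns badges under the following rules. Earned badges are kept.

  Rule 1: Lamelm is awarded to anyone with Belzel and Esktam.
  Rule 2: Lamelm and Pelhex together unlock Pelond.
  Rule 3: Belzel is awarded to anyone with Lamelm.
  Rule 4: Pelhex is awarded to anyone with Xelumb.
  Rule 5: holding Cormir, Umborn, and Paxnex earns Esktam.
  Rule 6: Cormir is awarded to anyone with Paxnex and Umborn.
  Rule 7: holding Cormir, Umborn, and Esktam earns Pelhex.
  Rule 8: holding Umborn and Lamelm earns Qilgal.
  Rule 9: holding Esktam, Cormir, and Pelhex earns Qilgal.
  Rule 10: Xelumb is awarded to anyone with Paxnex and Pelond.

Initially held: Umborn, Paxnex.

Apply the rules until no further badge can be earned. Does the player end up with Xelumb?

Xelumb would need Paxnex and Pelond (Rule 10), but Pelond is never earned.

No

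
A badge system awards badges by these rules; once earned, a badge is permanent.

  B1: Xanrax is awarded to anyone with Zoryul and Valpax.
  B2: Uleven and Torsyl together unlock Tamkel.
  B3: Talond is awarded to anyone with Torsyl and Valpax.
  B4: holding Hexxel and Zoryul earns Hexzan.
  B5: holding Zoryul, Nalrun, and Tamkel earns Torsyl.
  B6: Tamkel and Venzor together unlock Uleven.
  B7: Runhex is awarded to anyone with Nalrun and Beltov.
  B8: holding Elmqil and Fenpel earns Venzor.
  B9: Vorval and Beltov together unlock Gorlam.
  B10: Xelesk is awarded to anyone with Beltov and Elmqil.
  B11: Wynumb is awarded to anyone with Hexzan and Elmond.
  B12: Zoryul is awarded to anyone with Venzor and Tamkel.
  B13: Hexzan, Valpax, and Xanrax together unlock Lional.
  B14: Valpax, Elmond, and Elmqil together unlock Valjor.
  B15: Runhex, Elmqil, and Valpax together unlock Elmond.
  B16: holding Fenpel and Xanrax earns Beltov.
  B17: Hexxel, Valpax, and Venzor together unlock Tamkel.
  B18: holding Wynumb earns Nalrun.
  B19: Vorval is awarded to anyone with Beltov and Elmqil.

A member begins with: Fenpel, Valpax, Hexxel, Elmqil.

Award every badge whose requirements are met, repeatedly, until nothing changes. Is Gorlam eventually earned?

With Elmqil and Fenpel, Venzor is earned (B8).
With Hexxel, Valpax, and Venzor, Tamkel is earned (B17).
With Venzor and Tamkel, Zoryul is earned (B12).
With Zoryul and Valpax, Xanrax is earned (B1).
With Fenpel and Xanrax, Beltov is earned (B16).
With Beltov and Elmqil, Vorval is earned (B19).
With Vorval and Beltov, Gorlam is earned (B9).

Yes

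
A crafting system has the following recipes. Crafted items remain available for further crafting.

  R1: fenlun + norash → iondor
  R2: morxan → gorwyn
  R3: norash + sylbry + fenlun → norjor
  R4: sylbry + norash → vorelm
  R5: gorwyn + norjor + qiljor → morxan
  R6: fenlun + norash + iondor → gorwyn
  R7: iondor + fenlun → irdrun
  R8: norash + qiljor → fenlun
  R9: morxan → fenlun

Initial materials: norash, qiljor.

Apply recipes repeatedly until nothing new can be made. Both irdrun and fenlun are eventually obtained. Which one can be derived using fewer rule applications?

fenlun: Using R8, norash and qiljor make fenlun. [1 rule application]
irdrun: Using R8, norash and qiljor make fenlun. Using R1, fenlun and norash make iondor. Using R7, iondor and fenlun make irdrun. [3 rule applications]
fenlun needs fewer.

fenlun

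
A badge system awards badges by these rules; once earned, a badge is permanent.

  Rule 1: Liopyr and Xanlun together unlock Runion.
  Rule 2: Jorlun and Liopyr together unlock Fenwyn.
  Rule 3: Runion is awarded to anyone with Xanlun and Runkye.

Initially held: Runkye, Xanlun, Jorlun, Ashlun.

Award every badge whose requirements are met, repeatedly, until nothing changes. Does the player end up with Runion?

Yes

With Xanlun and Runkye, Runion is earned (Rule 3).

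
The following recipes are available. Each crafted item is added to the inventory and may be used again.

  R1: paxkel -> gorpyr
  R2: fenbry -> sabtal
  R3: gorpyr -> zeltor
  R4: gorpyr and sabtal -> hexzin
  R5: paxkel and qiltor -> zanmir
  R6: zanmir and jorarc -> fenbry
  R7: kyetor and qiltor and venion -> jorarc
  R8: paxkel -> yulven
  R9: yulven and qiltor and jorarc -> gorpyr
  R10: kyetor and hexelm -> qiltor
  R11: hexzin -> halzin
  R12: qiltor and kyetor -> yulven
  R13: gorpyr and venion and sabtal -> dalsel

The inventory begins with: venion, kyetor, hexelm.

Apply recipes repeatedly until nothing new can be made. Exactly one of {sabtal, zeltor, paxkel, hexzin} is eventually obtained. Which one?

zeltor

Using R10, kyetor and hexelm make qiltor.
kyetor and qiltor and venion -> jorarc (R7).
qiltor and kyetor -> yulven (R12).
yulven and qiltor and jorarc -> gorpyr (R9).
Using R3, gorpyr makes zeltor.
sabtal would need fenbry (R2), but fenbry is never obtained. hexzin would need gorpyr and sabtal (R4), but sabtal is never obtained. No rule produces paxkel, and it is not given.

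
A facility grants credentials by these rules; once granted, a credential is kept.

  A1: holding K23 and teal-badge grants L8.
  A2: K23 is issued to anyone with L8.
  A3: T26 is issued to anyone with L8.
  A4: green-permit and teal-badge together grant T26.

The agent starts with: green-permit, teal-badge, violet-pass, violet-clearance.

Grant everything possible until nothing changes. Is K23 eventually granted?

K23 would need L8 (A2), but L8 is never granted.

No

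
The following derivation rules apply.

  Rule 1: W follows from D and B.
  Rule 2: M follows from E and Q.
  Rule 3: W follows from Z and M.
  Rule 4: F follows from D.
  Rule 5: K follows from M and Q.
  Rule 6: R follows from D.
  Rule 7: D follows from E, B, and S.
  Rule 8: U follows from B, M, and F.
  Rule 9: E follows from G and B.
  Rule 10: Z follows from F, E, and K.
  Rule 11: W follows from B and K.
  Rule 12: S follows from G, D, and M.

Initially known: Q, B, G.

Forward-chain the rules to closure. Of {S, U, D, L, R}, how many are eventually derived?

0

S would need G, D, and M (Rule 12), but D is never established.
U would need B, M, and F (Rule 8), but F is never established.
D would need E, B, and S (Rule 7), but S is never established.
No rule produces L, and it is not given.
R would need D (Rule 6), but D is never established.
None of the 5 are reached.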